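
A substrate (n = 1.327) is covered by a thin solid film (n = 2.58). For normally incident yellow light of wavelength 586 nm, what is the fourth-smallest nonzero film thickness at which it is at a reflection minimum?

454 nm

Top surface (1.0 → 2.58): reflection off a higher-index medium gives a half-wave phase shift.
At the lower boundary (n = 2.58 to n = 1.327) the reflected ray undergoes no phase shift.
The two reflections differ by half a wavelength.
With one net inversion, destructive interference in reflection requires 2 n t = m λ.
The fourth-smallest nonzero thickness corresponds to m = 4: t = m λ / (2 n) = 4.00 × 586 / (2 × 2.58) = 454 nm.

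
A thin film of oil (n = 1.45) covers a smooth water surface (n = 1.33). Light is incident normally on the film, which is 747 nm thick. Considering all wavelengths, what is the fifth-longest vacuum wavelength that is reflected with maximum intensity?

At the upper boundary (n = 1.0 to n = 1.45) the reflected ray undergoes a half-wave phase shift.
Bottom surface (1.45 → 1.33): reflection off a lower-index medium gives no phase shift.
The two reflections differ by half a wavelength.
For bright reflection here: 2 n t = (m + ½) λ.
λ = 2 n t / (m + ½). The fifth-longest wavelength is m = 4: λ = 2 × 1.45 × 747 / 4.50 = 481 nm.

481 nm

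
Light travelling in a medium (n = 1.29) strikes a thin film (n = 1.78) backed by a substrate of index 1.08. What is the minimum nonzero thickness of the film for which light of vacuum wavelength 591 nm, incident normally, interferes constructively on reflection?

Ray reflecting at the top interface goes from n = 1.29 toward n = 1.78: a half-wave phase shift.
At the lower boundary (n = 1.78 to n = 1.08) the reflected ray undergoes no phase shift.
Net: one phase inversion between the two reflected rays.
So the condition for constructive reflection is 2 n t = (m + ½) λ.
Minimum at m = 0: t = λ / (4 n) = 591 / (4 × 1.78) = 83.0 nm.

83.0 nm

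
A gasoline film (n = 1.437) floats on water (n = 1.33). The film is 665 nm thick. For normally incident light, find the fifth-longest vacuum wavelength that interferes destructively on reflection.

Top surface (1.0 → 1.437): reflection off a higher-index medium gives a half-wave phase shift.
Ray reflecting at the bottom interface goes from n = 1.437 toward n = 1.33: no phase shift.
Net: one phase inversion between the two reflected rays.
So the condition for destructive reflection is 2 n t = m λ.
λ = 2 n t / m. The fifth-longest wavelength is m = 5: λ = 2 × 1.437 × 665 / 5.00 = 382 nm.

382 nm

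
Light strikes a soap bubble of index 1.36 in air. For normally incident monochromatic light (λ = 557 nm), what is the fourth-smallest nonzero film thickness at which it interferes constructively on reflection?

717 nm

Ray reflecting at the top interface goes from n = 1.0 toward n = 1.36: a half-wave phase shift.
Ray reflecting at the bottom interface goes from n = 1.36 toward n = 1.0: no phase shift.
The two reflections differ by half a wavelength.
So the condition for constructive reflection is 2 n t = (m + ½) λ.
The fourth-smallest nonzero thickness corresponds to m = 3: t = (m + ½) λ / (2 n) = 3.50 × 557 / (2 × 1.36) = 717 nm.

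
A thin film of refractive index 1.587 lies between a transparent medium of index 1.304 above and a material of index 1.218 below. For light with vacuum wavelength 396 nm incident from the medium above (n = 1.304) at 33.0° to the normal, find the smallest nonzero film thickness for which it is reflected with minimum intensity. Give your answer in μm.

Top surface (1.304 → 1.587): reflection off a higher-index medium gives a half-wave phase shift.
At the lower boundary (n = 1.587 to n = 1.218) the reflected ray undergoes no phase shift.
Exactly one π shift → a net half-wave offset.
So the condition for destructive reflection is 2 n t cos θ_r = m λ.
Snell's law: 1.304 sin 33.0° = 1.587 sin θ_r → sin θ_r = 0.448, cos θ_r = 0.894.
Minimum nonzero at m = 1: t = λ / (2 n cos θ_r) = 396 / (2 × 1.587 × 0.894) = 140 nm.

0.140 μm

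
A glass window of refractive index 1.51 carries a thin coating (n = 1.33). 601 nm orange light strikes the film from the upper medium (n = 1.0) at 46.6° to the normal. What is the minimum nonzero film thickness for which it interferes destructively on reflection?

Ray reflecting at the top interface goes from n = 1.0 toward n = 1.33: a half-wave phase shift.
Ray reflecting at the bottom interface goes from n = 1.33 toward n = 1.51: a half-wave phase shift.
Zero or two π shifts → no net half-wave offset.
So the condition for destructive reflection is 2 n t cos θ_r = (m + ½) λ.
Snell's law: 1.0 sin 46.6° = 1.33 sin θ_r → sin θ_r = 0.546, cos θ_r = 0.838.
Minimum at m = 0: t = λ / (4 n cos θ_r) = 601 / (4 × 1.33 × 0.838) = 135 nm.

135 nm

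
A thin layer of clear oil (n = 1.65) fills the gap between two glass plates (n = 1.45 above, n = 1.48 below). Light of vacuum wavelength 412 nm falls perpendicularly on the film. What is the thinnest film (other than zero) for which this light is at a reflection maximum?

62.4 nm

At the upper boundary (n = 1.45 to n = 1.65) the reflected ray undergoes a half-wave phase shift.
At the lower boundary (n = 1.65 to n = 1.48) the reflected ray undergoes no phase shift.
Exactly one π shift → a net half-wave offset.
With one net inversion, constructive interference in reflection requires 2 n t = (m + ½) λ.
Minimum at m = 0: t = λ / (4 n) = 412 / (4 × 1.65) = 62.4 nm.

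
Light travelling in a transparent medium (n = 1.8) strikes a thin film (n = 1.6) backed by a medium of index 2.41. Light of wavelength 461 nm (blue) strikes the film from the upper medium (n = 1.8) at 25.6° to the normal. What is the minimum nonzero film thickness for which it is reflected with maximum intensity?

At the upper boundary (n = 1.8 to n = 1.6) the reflected ray undergoes no phase shift.
Ray reflecting at the bottom interface goes from n = 1.6 toward n = 2.41: a half-wave phase shift.
Exactly one π shift → a net half-wave offset.
So the condition for constructive reflection is 2 n t cos θ_r = (m + ½) λ.
Snell's law: 1.8 sin 25.6° = 1.6 sin θ_r → sin θ_r = 0.486, cos θ_r = 0.874.
Minimum at m = 0: t = λ / (4 n cos θ_r) = 461 / (4 × 1.6 × 0.874) = 82.4 nm.

82.4 nm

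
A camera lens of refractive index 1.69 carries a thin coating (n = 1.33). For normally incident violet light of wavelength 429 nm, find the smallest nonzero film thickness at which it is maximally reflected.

161 nm

Top surface (1.0 → 1.33): reflection off a higher-index medium gives a half-wave phase shift.
Ray reflecting at the bottom interface goes from n = 1.33 toward n = 1.69: a half-wave phase shift.
Zero or two π shifts → no net half-wave offset.
With no net inversion, constructive interference in reflection requires 2 n t = m λ.
Minimum nonzero at m = 1: t = λ / (2 n) = 429 / (2 × 1.33) = 161 nm.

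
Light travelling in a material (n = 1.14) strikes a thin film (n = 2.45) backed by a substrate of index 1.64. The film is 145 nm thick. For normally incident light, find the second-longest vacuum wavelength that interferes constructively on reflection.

At the upper boundary (n = 1.14 to n = 2.45) the reflected ray undergoes a half-wave phase shift.
Bottom surface (2.45 → 1.64): reflection off a lower-index medium gives no phase shift.
Exactly one π shift → a net half-wave offset.
For strong reflection here: 2 n t = (m + ½) λ.
λ = 2 n t / (m + ½). The second-longest wavelength is m = 1: λ = 2 × 2.45 × 145 / 1.50 = 474 nm.

474 nm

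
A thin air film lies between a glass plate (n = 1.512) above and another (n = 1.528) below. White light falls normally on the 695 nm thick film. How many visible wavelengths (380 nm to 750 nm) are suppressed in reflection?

2

Top surface (1.512 → 1.0): reflection off a lower-index medium gives no phase shift.
Bottom surface (1.0 → 1.528): reflection off a higher-index medium gives a half-wave phase shift.
Exactly one π shift → a net half-wave offset.
For weak reflection here: 2 n t = m λ.
λ = 2 n t / m = 1390 / m nm.
m=1: 1390 nm (IR); m=2: 695 nm (visible); m=3: 463 nm (visible); m=4: 348 nm (UV).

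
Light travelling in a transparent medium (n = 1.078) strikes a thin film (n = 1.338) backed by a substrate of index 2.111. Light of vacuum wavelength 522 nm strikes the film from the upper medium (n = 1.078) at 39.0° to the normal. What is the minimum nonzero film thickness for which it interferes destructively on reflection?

At the upper boundary (n = 1.078 to n = 1.338) the reflected ray undergoes a half-wave phase shift.
At the lower boundary (n = 1.338 to n = 2.111) the reflected ray undergoes a half-wave phase shift.
Zero or two π shifts → no net half-wave offset.
So the condition for destructive reflection is 2 n t cos θ_r = (m + ½) λ.
Snell's law: 1.078 sin 39.0° = 1.338 sin θ_r → sin θ_r = 0.507, cos θ_r = 0.862.
Minimum at m = 0: t = λ / (4 n cos θ_r) = 522 / (4 × 1.338 × 0.862) = 113 nm.

113 nm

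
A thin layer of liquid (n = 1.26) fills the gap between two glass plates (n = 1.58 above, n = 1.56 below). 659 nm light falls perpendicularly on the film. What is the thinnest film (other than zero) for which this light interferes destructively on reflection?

Top surface (1.58 → 1.26): reflection off a lower-index medium gives no phase shift.
At the lower boundary (n = 1.26 to n = 1.56) the reflected ray undergoes a half-wave phase shift.
Net: one phase inversion between the two reflected rays.
So the condition for destructive reflection is 2 n t = m λ.
Minimum nonzero at m = 1: t = λ / (2 n) = 659 / (2 × 1.26) = 262 nm.

262 nm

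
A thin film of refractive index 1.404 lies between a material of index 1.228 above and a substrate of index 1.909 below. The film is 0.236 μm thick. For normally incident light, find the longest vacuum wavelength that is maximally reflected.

663 nm

Top surface (1.228 → 1.404): reflection off a higher-index medium gives a half-wave phase shift.
Ray reflecting at the bottom interface goes from n = 1.404 toward n = 1.909: a half-wave phase shift.
The two reflections carry the same phase change, so no net offset.
For strong reflection here: 2 n t = m λ.
λ = 2 n t / m. The longest wavelength is m = 1: λ = 2 × 1.404 × 236 / 1.00 = 663 nm.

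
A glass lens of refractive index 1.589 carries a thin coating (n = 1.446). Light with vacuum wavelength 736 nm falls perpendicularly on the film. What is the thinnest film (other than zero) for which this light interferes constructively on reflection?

254 nm

At the upper boundary (n = 1.0 to n = 1.446) the reflected ray undergoes a half-wave phase shift.
Bottom surface (1.446 → 1.589): reflection off a higher-index medium gives a half-wave phase shift.
Net: no relative phase inversion (both shifts match).
With no net inversion, constructive interference in reflection requires 2 n t = m λ.
Minimum nonzero at m = 1: t = λ / (2 n) = 736 / (2 × 1.446) = 254 nm.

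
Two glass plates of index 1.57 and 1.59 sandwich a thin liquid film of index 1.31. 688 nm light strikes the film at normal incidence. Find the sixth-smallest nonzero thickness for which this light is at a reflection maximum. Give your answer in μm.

Ray reflecting at the top interface goes from n = 1.57 toward n = 1.31: no phase shift.
At the lower boundary (n = 1.31 to n = 1.59) the reflected ray undergoes a half-wave phase shift.
Net: one phase inversion between the two reflected rays.
With one net inversion, constructive interference in reflection requires 2 n t = (m + ½) λ.
The sixth-smallest nonzero thickness corresponds to m = 5: t = (m + ½) λ / (2 n) = 5.50 × 688 / (2 × 1.31) = 1444 nm.

1.44 μm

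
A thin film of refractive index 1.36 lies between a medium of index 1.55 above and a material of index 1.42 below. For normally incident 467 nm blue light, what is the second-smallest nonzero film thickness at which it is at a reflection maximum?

Top surface (1.55 → 1.36): reflection off a lower-index medium gives no phase shift.
Ray reflecting at the bottom interface goes from n = 1.36 toward n = 1.42: a half-wave phase shift.
The two reflections differ by half a wavelength.
For strong reflection here: 2 n t = (m + ½) λ.
The second-smallest nonzero thickness corresponds to m = 1: t = (m + ½) λ / (2 n) = 1.50 × 467 / (2 × 1.36) = 258 nm.

258 nm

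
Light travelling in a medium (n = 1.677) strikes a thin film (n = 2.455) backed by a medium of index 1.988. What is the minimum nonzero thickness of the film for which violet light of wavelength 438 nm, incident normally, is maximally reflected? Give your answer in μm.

At the upper boundary (n = 1.677 to n = 2.455) the reflected ray undergoes a half-wave phase shift.
Ray reflecting at the bottom interface goes from n = 2.455 toward n = 1.988: no phase shift.
Net: one phase inversion between the two reflected rays.
For strong reflection here: 2 n t = (m + ½) λ.
Minimum at m = 0: t = λ / (4 n) = 438 / (4 × 2.455) = 44.6 nm.

0.0446 μm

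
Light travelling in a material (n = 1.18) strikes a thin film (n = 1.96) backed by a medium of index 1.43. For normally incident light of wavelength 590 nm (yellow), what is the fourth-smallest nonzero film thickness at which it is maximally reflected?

527 nm

At the upper boundary (n = 1.18 to n = 1.96) the reflected ray undergoes a half-wave phase shift.
At the lower boundary (n = 1.96 to n = 1.43) the reflected ray undergoes no phase shift.
Exactly one π shift → a net half-wave offset.
With one net inversion, constructive interference in reflection requires 2 n t = (m + ½) λ.
The fourth-smallest nonzero thickness corresponds to m = 3: t = (m + ½) λ / (2 n) = 3.50 × 590 / (2 × 1.96) = 527 nm.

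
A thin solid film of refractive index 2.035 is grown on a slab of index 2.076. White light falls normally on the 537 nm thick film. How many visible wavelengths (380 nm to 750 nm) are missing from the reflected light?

3

At the upper boundary (n = 1.0 to n = 2.035) the reflected ray undergoes a half-wave phase shift.
Ray reflecting at the bottom interface goes from n = 2.035 toward n = 2.076: a half-wave phase shift.
Net: no relative phase inversion (both shifts match).
For weak reflection here: 2 n t = (m + ½) λ.
λ = 2 n t / (m + ½) = 2186 / (m + ½) nm.
m=2: 874 nm (IR); m=3: 624 nm (visible); m=4: 486 nm (visible); m=5: 397 nm (visible); m=6: 336 nm (UV).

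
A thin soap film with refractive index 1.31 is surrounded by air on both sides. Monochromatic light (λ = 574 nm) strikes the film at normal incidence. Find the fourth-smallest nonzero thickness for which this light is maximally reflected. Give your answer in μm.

0.767 μm

At the upper boundary (n = 1.0 to n = 1.31) the reflected ray undergoes a half-wave phase shift.
Bottom surface (1.31 → 1.0): reflection off a lower-index medium gives no phase shift.
Net: one phase inversion between the two reflected rays.
So the condition for constructive reflection is 2 n t = (m + ½) λ.
The fourth-smallest nonzero thickness corresponds to m = 3: t = (m + ½) λ / (2 n) = 3.50 × 574 / (2 × 1.31) = 767 nm.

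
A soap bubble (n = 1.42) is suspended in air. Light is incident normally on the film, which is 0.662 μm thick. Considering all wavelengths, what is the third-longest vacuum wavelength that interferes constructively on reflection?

752 nm

Top surface (1.0 → 1.42): reflection off a higher-index medium gives a half-wave phase shift.
At the lower boundary (n = 1.42 to n = 1.0) the reflected ray undergoes no phase shift.
The two reflections differ by half a wavelength.
With one net inversion, constructive interference in reflection requires 2 n t = (m + ½) λ.
λ = 2 n t / (m + ½). The third-longest wavelength is m = 2: λ = 2 × 1.42 × 662 / 2.50 = 752 nm.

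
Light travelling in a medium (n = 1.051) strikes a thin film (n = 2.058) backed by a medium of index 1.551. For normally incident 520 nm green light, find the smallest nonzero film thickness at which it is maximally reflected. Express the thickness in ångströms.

632 Å

Top surface (1.051 → 2.058): reflection off a higher-index medium gives a half-wave phase shift.
At the lower boundary (n = 2.058 to n = 1.551) the reflected ray undergoes no phase shift.
Net: one phase inversion between the two reflected rays.
So the condition for constructive reflection is 2 n t = (m + ½) λ.
Minimum at m = 0: t = λ / (4 n) = 520 / (4 × 2.058) = 63.2 nm.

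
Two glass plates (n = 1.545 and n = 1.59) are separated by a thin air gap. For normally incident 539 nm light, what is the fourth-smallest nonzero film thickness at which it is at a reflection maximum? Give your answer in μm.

0.943 μm

At the upper boundary (n = 1.545 to n = 1.0) the reflected ray undergoes no phase shift.
Bottom surface (1.0 → 1.59): reflection off a higher-index medium gives a half-wave phase shift.
Exactly one π shift → a net half-wave offset.
So the condition for constructive reflection is 2 n t = (m + ½) λ.
The fourth-smallest nonzero thickness corresponds to m = 3: t = (m + ½) λ / (2 n) = 3.50 × 539 / (2 × 1.0) = 943 nm.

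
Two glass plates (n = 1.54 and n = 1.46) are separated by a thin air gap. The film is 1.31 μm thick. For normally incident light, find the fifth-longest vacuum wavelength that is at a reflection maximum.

Top surface (1.54 → 1.0): reflection off a lower-index medium gives no phase shift.
Ray reflecting at the bottom interface goes from n = 1.0 toward n = 1.46: a half-wave phase shift.
The two reflections differ by half a wavelength.
With one net inversion, constructive interference in reflection requires 2 n t = (m + ½) λ.
λ = 2 n t / (m + ½). The fifth-longest wavelength is m = 4: λ = 2 × 1.0 × 1310 / 4.50 = 582 nm.

582 nm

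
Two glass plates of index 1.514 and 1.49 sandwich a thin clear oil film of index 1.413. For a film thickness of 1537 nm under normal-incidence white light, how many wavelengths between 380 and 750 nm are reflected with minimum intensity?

At the upper boundary (n = 1.514 to n = 1.413) the reflected ray undergoes no phase shift.
At the lower boundary (n = 1.413 to n = 1.49) the reflected ray undergoes a half-wave phase shift.
Exactly one π shift → a net half-wave offset.
With one net inversion, destructive interference in reflection requires 2 n t = m λ.
λ = 2 n t / m = 4344 / m nm.
m=5: 869 nm (IR); m=6: 724 nm (visible); m=7: 621 nm (visible); m=8: 543 nm (visible); m=9: 483 nm (visible); m=10: 434 nm (visible); m=11: 395 nm (visible); m=12: 362 nm (UV).

6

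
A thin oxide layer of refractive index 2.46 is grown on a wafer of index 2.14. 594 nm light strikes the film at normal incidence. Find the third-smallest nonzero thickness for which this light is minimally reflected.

362 nm

Ray reflecting at the top interface goes from n = 1.0 toward n = 2.46: a half-wave phase shift.
At the lower boundary (n = 2.46 to n = 2.14) the reflected ray undergoes no phase shift.
Net: one phase inversion between the two reflected rays.
With one net inversion, destructive interference in reflection requires 2 n t = m λ.
The third-smallest nonzero thickness corresponds to m = 3: t = m λ / (2 n) = 3.00 × 594 / (2 × 2.46) = 362 nm.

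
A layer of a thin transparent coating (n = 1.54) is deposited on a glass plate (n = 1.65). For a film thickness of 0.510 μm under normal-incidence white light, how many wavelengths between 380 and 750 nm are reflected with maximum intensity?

Ray reflecting at the top interface goes from n = 1.0 toward n = 1.54: a half-wave phase shift.
At the lower boundary (n = 1.54 to n = 1.65) the reflected ray undergoes a half-wave phase shift.
The two reflections carry the same phase change, so no net offset.
For strong reflection here: 2 n t = m λ.
λ = 2 n t / m = 1571 / m nm.
m=2: 785 nm (IR); m=3: 524 nm (visible); m=4: 393 nm (visible); m=5: 314 nm (UV).

2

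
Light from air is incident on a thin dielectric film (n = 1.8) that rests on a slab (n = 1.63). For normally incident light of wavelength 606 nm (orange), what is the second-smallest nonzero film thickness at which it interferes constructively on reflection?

253 nm

At the upper boundary (n = 1.0 to n = 1.8) the reflected ray undergoes a half-wave phase shift.
Ray reflecting at the bottom interface goes from n = 1.8 toward n = 1.63: no phase shift.
The two reflections differ by half a wavelength.
For bright reflection here: 2 n t = (m + ½) λ.
The second-smallest nonzero thickness corresponds to m = 1: t = (m + ½) λ / (2 n) = 1.50 × 606 / (2 × 1.8) = 253 nm.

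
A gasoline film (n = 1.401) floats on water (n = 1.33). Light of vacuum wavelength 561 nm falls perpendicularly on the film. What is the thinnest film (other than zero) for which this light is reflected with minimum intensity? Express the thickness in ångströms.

2002 Å

At the upper boundary (n = 1.0 to n = 1.401) the reflected ray undergoes a half-wave phase shift.
Bottom surface (1.401 → 1.33): reflection off a lower-index medium gives no phase shift.
Net: one phase inversion between the two reflected rays.
For weak reflection here: 2 n t = m λ.
Minimum nonzero at m = 1: t = λ / (2 n) = 561 / (2 × 1.401) = 200 nm.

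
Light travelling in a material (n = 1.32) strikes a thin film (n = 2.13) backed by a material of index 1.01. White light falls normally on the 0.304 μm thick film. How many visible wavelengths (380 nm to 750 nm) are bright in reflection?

1

At the upper boundary (n = 1.32 to n = 2.13) the reflected ray undergoes a half-wave phase shift.
At the lower boundary (n = 2.13 to n = 1.01) the reflected ray undergoes no phase shift.
Exactly one π shift → a net half-wave offset.
So the condition for constructive reflection is 2 n t = (m + ½) λ.
λ = 2 n t / (m + ½) = 1295 / (m + ½) nm.
m=1: 863 nm (IR); m=2: 518 nm (visible); m=3: 370 nm (UV).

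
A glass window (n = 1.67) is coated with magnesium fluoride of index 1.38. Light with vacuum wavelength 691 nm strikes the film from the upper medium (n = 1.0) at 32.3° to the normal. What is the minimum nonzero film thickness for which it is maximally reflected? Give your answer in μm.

0.272 μm

Ray reflecting at the top interface goes from n = 1.0 toward n = 1.38: a half-wave phase shift.
Bottom surface (1.38 → 1.67): reflection off a higher-index medium gives a half-wave phase shift.
The two reflections carry the same phase change, so no net offset.
For strong reflection here: 2 n t cos θ_r = m λ.
Snell's law: 1.0 sin 32.3° = 1.38 sin θ_r → sin θ_r = 0.387, cos θ_r = 0.922.
Minimum nonzero at m = 1: t = λ / (2 n cos θ_r) = 691 / (2 × 1.38 × 0.922) = 272 nm.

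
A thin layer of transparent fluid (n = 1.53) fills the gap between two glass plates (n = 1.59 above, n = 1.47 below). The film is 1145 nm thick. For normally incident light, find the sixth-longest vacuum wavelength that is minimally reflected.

Top surface (1.59 → 1.53): reflection off a lower-index medium gives no phase shift.
Ray reflecting at the bottom interface goes from n = 1.53 toward n = 1.47: no phase shift.
Net: no relative phase inversion (both shifts match).
For minimum reflection here: 2 n t = (m + ½) λ.
λ = 2 n t / (m + ½). The sixth-longest wavelength is m = 5: λ = 2 × 1.53 × 1145 / 5.50 = 637 nm.

637 nm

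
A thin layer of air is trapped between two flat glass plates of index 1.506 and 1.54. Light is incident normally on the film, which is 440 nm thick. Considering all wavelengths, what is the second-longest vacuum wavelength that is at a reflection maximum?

Top surface (1.506 → 1.0): reflection off a lower-index medium gives no phase shift.
Ray reflecting at the bottom interface goes from n = 1.0 toward n = 1.54: a half-wave phase shift.
The two reflections differ by half a wavelength.
With one net inversion, constructive interference in reflection requires 2 n t = (m + ½) λ.
λ = 2 n t / (m + ½). The second-longest wavelength is m = 1: λ = 2 × 1.0 × 440 / 1.50 = 587 nm.

587 nm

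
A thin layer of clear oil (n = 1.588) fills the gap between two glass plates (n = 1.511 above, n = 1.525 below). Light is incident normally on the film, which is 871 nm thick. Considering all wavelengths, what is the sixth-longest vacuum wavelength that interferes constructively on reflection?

Ray reflecting at the top interface goes from n = 1.511 toward n = 1.588: a half-wave phase shift.
Ray reflecting at the bottom interface goes from n = 1.588 toward n = 1.525: no phase shift.
Net: one phase inversion between the two reflected rays.
So the condition for constructive reflection is 2 n t = (m + ½) λ.
λ = 2 n t / (m + ½). The sixth-longest wavelength is m = 5: λ = 2 × 1.588 × 871 / 5.50 = 503 nm.

503 nm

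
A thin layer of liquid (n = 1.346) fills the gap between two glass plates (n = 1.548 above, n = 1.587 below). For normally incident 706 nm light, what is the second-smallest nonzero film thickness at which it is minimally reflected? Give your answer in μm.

Ray reflecting at the top interface goes from n = 1.548 toward n = 1.346: no phase shift.
Bottom surface (1.346 → 1.587): reflection off a higher-index medium gives a half-wave phase shift.
Net: one phase inversion between the two reflected rays.
With one net inversion, destructive interference in reflection requires 2 n t = m λ.
The second-smallest nonzero thickness corresponds to m = 2: t = m λ / (2 n) = 2.00 × 706 / (2 × 1.346) = 525 nm.

0.525 μm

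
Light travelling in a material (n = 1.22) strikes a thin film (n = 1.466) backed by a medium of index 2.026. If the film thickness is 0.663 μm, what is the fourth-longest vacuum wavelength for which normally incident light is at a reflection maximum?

Top surface (1.22 → 1.466): reflection off a higher-index medium gives a half-wave phase shift.
At the lower boundary (n = 1.466 to n = 2.026) the reflected ray undergoes a half-wave phase shift.
Zero or two π shifts → no net half-wave offset.
With no net inversion, constructive interference in reflection requires 2 n t = m λ.
λ = 2 n t / m. The fourth-longest wavelength is m = 4: λ = 2 × 1.466 × 663 / 4.00 = 486 nm.

486 nm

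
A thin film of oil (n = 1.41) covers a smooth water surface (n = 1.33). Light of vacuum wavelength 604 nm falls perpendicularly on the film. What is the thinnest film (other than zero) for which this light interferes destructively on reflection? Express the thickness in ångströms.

2142 Å

Ray reflecting at the top interface goes from n = 1.0 toward n = 1.41: a half-wave phase shift.
Ray reflecting at the bottom interface goes from n = 1.41 toward n = 1.33: no phase shift.
Exactly one π shift → a net half-wave offset.
So the condition for destructive reflection is 2 n t = m λ.
Minimum nonzero at m = 1: t = λ / (2 n) = 604 / (2 × 1.41) = 214 nm.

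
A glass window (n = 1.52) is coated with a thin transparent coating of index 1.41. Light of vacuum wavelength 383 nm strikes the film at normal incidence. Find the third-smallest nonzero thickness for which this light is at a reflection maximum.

407 nm

Ray reflecting at the top interface goes from n = 1.0 toward n = 1.41: a half-wave phase shift.
Bottom surface (1.41 → 1.52): reflection off a higher-index medium gives a half-wave phase shift.
Zero or two π shifts → no net half-wave offset.
So the condition for constructive reflection is 2 n t = m λ.
The third-smallest nonzero thickness corresponds to m = 3: t = m λ / (2 n) = 3.00 × 383 / (2 × 1.41) = 407 nm.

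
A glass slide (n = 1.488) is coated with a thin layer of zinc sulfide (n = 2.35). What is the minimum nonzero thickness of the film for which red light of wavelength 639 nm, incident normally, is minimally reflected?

Ray reflecting at the top interface goes from n = 1.0 toward n = 2.35: a half-wave phase shift.
Ray reflecting at the bottom interface goes from n = 2.35 toward n = 1.488: no phase shift.
The two reflections differ by half a wavelength.
So the condition for destructive reflection is 2 n t = m λ.
Minimum nonzero at m = 1: t = λ / (2 n) = 639 / (2 × 2.35) = 136 nm.

136 nm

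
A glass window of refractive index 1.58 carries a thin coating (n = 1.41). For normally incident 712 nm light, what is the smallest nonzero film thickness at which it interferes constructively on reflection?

At the upper boundary (n = 1.0 to n = 1.41) the reflected ray undergoes a half-wave phase shift.
Ray reflecting at the bottom interface goes from n = 1.41 toward n = 1.58: a half-wave phase shift.
The two reflections carry the same phase change, so no net offset.
For bright reflection here: 2 n t = m λ.
The smallest nonzero thickness corresponds to m = 1: t = m λ / (2 n) = 1.00 × 712 / (2 × 1.41) = 252 nm.

252 nm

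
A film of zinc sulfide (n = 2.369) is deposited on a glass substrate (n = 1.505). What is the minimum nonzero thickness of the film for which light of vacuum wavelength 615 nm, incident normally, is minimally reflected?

130 nm

Ray reflecting at the top interface goes from n = 1.0 toward n = 2.369: a half-wave phase shift.
Bottom surface (2.369 → 1.505): reflection off a lower-index medium gives no phase shift.
Exactly one π shift → a net half-wave offset.
With one net inversion, destructive interference in reflection requires 2 n t = m λ.
Minimum nonzero at m = 1: t = λ / (2 n) = 615 / (2 × 2.369) = 130 nm.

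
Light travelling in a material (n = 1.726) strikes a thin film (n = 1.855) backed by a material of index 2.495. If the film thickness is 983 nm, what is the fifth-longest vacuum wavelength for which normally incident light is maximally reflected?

729 nm

At the upper boundary (n = 1.726 to n = 1.855) the reflected ray undergoes a half-wave phase shift.
Bottom surface (1.855 → 2.495): reflection off a higher-index medium gives a half-wave phase shift.
Zero or two π shifts → no net half-wave offset.
So the condition for constructive reflection is 2 n t = m λ.
λ = 2 n t / m. The fifth-longest wavelength is m = 5: λ = 2 × 1.855 × 983 / 5.00 = 729 nm.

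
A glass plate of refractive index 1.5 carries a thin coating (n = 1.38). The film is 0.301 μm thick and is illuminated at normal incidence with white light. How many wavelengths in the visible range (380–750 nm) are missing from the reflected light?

1

Ray reflecting at the top interface goes from n = 1.0 toward n = 1.38: a half-wave phase shift.
Ray reflecting at the bottom interface goes from n = 1.38 toward n = 1.5: a half-wave phase shift.
Net: no relative phase inversion (both shifts match).
With no net inversion, destructive interference in reflection requires 2 n t = (m + ½) λ.
λ = 2 n t / (m + ½) = 831 / (m + ½) nm.
m=0: 1662 nm (IR); m=1: 554 nm (visible); m=2: 332 nm (UV).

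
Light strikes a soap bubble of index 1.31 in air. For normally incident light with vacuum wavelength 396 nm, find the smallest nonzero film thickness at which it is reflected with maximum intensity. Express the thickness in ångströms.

At the upper boundary (n = 1.0 to n = 1.31) the reflected ray undergoes a half-wave phase shift.
Ray reflecting at the bottom interface goes from n = 1.31 toward n = 1.0: no phase shift.
Exactly one π shift → a net half-wave offset.
With one net inversion, constructive interference in reflection requires 2 n t = (m + ½) λ.
Minimum at m = 0: t = λ / (4 n) = 396 / (4 × 1.31) = 75.6 nm.

756 Å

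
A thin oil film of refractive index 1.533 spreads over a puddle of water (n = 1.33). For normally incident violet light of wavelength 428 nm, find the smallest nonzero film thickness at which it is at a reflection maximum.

Top surface (1.0 → 1.533): reflection off a higher-index medium gives a half-wave phase shift.
Bottom surface (1.533 → 1.33): reflection off a lower-index medium gives no phase shift.
Net: one phase inversion between the two reflected rays.
So the condition for constructive reflection is 2 n t = (m + ½) λ.
Minimum at m = 0: t = λ / (4 n) = 428 / (4 × 1.533) = 69.8 nm.

69.8 nm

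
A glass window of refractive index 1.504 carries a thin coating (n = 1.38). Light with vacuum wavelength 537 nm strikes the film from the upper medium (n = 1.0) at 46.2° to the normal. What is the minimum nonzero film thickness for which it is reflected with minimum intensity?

114 nm

Top surface (1.0 → 1.38): reflection off a higher-index medium gives a half-wave phase shift.
Ray reflecting at the bottom interface goes from n = 1.38 toward n = 1.504: a half-wave phase shift.
The two reflections carry the same phase change, so no net offset.
With no net inversion, destructive interference in reflection requires 2 n t cos θ_r = (m + ½) λ.
Snell's law: 1.0 sin 46.2° = 1.38 sin θ_r → sin θ_r = 0.523, cos θ_r = 0.852.
Minimum at m = 0: t = λ / (4 n cos θ_r) = 537 / (4 × 1.38 × 0.852) = 114 nm.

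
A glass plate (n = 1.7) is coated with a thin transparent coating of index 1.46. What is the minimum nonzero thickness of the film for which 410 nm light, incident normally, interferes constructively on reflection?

140 nm

Top surface (1.0 → 1.46): reflection off a higher-index medium gives a half-wave phase shift.
Bottom surface (1.46 → 1.7): reflection off a higher-index medium gives a half-wave phase shift.
Zero or two π shifts → no net half-wave offset.
For maximum reflection here: 2 n t = m λ.
Minimum nonzero at m = 1: t = λ / (2 n) = 410 / (2 × 1.46) = 140 nm.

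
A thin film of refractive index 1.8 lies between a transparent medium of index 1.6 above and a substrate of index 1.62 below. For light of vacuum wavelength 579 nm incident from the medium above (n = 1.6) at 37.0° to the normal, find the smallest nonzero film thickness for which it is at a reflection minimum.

190 nm

At the upper boundary (n = 1.6 to n = 1.8) the reflected ray undergoes a half-wave phase shift.
Bottom surface (1.8 → 1.62): reflection off a lower-index medium gives no phase shift.
The two reflections differ by half a wavelength.
With one net inversion, destructive interference in reflection requires 2 n t cos θ_r = m λ.
Snell's law: 1.6 sin 37.0° = 1.8 sin θ_r → sin θ_r = 0.535, cos θ_r = 0.845.
Minimum nonzero at m = 1: t = λ / (2 n cos θ_r) = 579 / (2 × 1.8 × 0.845) = 190 nm.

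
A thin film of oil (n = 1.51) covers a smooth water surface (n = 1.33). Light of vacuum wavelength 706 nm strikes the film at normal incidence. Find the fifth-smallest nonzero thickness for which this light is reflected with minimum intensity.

1169 nm

Top surface (1.0 → 1.51): reflection off a higher-index medium gives a half-wave phase shift.
At the lower boundary (n = 1.51 to n = 1.33) the reflected ray undergoes no phase shift.
The two reflections differ by half a wavelength.
For dark reflection here: 2 n t = m λ.
The fifth-smallest nonzero thickness corresponds to m = 5: t = m λ / (2 n) = 5.00 × 706 / (2 × 1.51) = 1169 nm.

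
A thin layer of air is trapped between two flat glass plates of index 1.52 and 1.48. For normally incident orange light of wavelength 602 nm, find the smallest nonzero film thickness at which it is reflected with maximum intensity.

151 nm

Ray reflecting at the top interface goes from n = 1.52 toward n = 1.0: no phase shift.
Ray reflecting at the bottom interface goes from n = 1.0 toward n = 1.48: a half-wave phase shift.
Exactly one π shift → a net half-wave offset.
For maximum reflection here: 2 n t = (m + ½) λ.
Minimum at m = 0: t = λ / (4 n) = 602 / (4 × 1.0) = 151 nm.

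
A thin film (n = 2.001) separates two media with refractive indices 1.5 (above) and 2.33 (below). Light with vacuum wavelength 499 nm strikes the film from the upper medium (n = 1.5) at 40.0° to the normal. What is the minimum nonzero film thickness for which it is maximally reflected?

Top surface (1.5 → 2.001): reflection off a higher-index medium gives a half-wave phase shift.
At the lower boundary (n = 2.001 to n = 2.33) the reflected ray undergoes a half-wave phase shift.
Net: no relative phase inversion (both shifts match).
For bright reflection here: 2 n t cos θ_r = m λ.
Snell's law: 1.5 sin 40.0° = 2.001 sin θ_r → sin θ_r = 0.482, cos θ_r = 0.876.
Minimum nonzero at m = 1: t = λ / (2 n cos θ_r) = 499 / (2 × 2.001 × 0.876) = 142 nm.

142 nm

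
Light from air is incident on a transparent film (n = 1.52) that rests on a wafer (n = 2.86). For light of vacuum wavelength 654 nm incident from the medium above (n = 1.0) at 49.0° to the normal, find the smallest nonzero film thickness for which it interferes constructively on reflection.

248 nm

Top surface (1.0 → 1.52): reflection off a higher-index medium gives a half-wave phase shift.
Ray reflecting at the bottom interface goes from n = 1.52 toward n = 2.86: a half-wave phase shift.
The two reflections carry the same phase change, so no net offset.
For bright reflection here: 2 n t cos θ_r = m λ.
Snell's law: 1.0 sin 49.0° = 1.52 sin θ_r → sin θ_r = 0.497, cos θ_r = 0.868.
Minimum nonzero at m = 1: t = λ / (2 n cos θ_r) = 654 / (2 × 1.52 × 0.868) = 248 nm.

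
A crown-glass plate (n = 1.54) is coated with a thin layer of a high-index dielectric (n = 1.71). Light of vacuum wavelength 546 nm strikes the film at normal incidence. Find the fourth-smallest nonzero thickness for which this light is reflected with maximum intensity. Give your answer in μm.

0.559 μm

At the upper boundary (n = 1.0 to n = 1.71) the reflected ray undergoes a half-wave phase shift.
Ray reflecting at the bottom interface goes from n = 1.71 toward n = 1.54: no phase shift.
Exactly one π shift → a net half-wave offset.
So the condition for constructive reflection is 2 n t = (m + ½) λ.
The fourth-smallest nonzero thickness corresponds to m = 3: t = (m + ½) λ / (2 n) = 3.50 × 546 / (2 × 1.71) = 559 nm.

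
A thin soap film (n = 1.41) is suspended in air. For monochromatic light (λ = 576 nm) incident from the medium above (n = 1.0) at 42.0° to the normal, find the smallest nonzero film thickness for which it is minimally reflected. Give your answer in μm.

0.232 μm

Ray reflecting at the top interface goes from n = 1.0 toward n = 1.41: a half-wave phase shift.
Ray reflecting at the bottom interface goes from n = 1.41 toward n = 1.0: no phase shift.
Net: one phase inversion between the two reflected rays.
So the condition for destructive reflection is 2 n t cos θ_r = m λ.
Snell's law: 1.0 sin 42.0° = 1.41 sin θ_r → sin θ_r = 0.475, cos θ_r = 0.880.
Minimum nonzero at m = 1: t = λ / (2 n cos θ_r) = 576 / (2 × 1.41 × 0.880) = 232 nm.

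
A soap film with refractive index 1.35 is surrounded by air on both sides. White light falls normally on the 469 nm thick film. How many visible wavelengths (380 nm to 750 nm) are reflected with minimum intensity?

Ray reflecting at the top interface goes from n = 1.0 toward n = 1.35: a half-wave phase shift.
Bottom surface (1.35 → 1.0): reflection off a lower-index medium gives no phase shift.
The two reflections differ by half a wavelength.
With one net inversion, destructive interference in reflection requires 2 n t = m λ.
λ = 2 n t / m = 1266 / m nm.
m=1: 1266 nm (IR); m=2: 633 nm (visible); m=3: 422 nm (visible); m=4: 317 nm (UV).

2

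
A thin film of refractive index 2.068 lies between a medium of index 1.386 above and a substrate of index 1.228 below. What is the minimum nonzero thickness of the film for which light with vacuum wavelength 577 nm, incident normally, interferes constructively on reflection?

Ray reflecting at the top interface goes from n = 1.386 toward n = 2.068: a half-wave phase shift.
Ray reflecting at the bottom interface goes from n = 2.068 toward n = 1.228: no phase shift.
Exactly one π shift → a net half-wave offset.
With one net inversion, constructive interference in reflection requires 2 n t = (m + ½) λ.
Minimum at m = 0: t = λ / (4 n) = 577 / (4 × 2.068) = 69.8 nm.

69.8 nm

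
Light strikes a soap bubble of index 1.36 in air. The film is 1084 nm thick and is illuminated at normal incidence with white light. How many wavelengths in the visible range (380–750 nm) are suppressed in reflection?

4

Ray reflecting at the top interface goes from n = 1.0 toward n = 1.36: a half-wave phase shift.
Ray reflecting at the bottom interface goes from n = 1.36 toward n = 1.0: no phase shift.
Net: one phase inversion between the two reflected rays.
For dark reflection here: 2 n t = m λ.
λ = 2 n t / m = 2948 / m nm.
m=3: 983 nm (IR); m=4: 737 nm (visible); m=5: 590 nm (visible); m=6: 491 nm (visible); m=7: 421 nm (visible); m=8: 369 nm (UV).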